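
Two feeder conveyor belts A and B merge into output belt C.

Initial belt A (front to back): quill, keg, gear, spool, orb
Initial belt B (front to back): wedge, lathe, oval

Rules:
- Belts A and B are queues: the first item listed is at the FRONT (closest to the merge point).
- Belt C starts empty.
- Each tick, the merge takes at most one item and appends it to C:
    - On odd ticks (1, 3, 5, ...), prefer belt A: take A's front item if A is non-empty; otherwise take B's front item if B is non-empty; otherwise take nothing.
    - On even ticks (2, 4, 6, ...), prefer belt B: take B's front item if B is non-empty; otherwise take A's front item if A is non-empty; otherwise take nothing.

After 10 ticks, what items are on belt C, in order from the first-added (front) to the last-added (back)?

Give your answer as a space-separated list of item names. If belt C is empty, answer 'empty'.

Tick 1: prefer A, take quill from A; A=[keg,gear,spool,orb] B=[wedge,lathe,oval] C=[quill]
Tick 2: prefer B, take wedge from B; A=[keg,gear,spool,orb] B=[lathe,oval] C=[quill,wedge]
Tick 3: prefer A, take keg from A; A=[gear,spool,orb] B=[lathe,oval] C=[quill,wedge,keg]
Tick 4: prefer B, take lathe from B; A=[gear,spool,orb] B=[oval] C=[quill,wedge,keg,lathe]
Tick 5: prefer A, take gear from A; A=[spool,orb] B=[oval] C=[quill,wedge,keg,lathe,gear]
Tick 6: prefer B, take oval from B; A=[spool,orb] B=[-] C=[quill,wedge,keg,lathe,gear,oval]
Tick 7: prefer A, take spool from A; A=[orb] B=[-] C=[quill,wedge,keg,lathe,gear,oval,spool]
Tick 8: prefer B, take orb from A; A=[-] B=[-] C=[quill,wedge,keg,lathe,gear,oval,spool,orb]
Tick 9: prefer A, both empty, nothing taken; A=[-] B=[-] C=[quill,wedge,keg,lathe,gear,oval,spool,orb]
Tick 10: prefer B, both empty, nothing taken; A=[-] B=[-] C=[quill,wedge,keg,lathe,gear,oval,spool,orb]

Answer: quill wedge keg lathe gear oval spool orb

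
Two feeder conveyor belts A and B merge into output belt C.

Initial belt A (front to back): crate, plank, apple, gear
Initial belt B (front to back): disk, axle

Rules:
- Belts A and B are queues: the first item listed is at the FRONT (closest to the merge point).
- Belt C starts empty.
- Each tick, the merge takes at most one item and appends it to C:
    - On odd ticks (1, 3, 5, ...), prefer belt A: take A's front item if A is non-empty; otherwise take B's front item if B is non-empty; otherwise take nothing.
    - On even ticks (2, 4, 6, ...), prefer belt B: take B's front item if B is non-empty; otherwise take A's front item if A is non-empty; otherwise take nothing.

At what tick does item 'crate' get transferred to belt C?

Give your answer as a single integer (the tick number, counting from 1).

Tick 1: prefer A, take crate from A; A=[plank,apple,gear] B=[disk,axle] C=[crate]

Answer: 1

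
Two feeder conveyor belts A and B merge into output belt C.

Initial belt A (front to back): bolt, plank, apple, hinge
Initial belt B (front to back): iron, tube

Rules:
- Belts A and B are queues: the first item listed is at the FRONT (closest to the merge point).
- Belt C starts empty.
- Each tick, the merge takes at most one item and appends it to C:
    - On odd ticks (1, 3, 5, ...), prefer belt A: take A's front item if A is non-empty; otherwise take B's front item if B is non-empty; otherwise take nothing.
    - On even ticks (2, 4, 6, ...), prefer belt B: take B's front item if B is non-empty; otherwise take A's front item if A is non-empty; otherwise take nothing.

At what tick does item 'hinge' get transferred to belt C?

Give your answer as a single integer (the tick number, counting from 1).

Tick 1: prefer A, take bolt from A; A=[plank,apple,hinge] B=[iron,tube] C=[bolt]
Tick 2: prefer B, take iron from B; A=[plank,apple,hinge] B=[tube] C=[bolt,iron]
Tick 3: prefer A, take plank from A; A=[apple,hinge] B=[tube] C=[bolt,iron,plank]
Tick 4: prefer B, take tube from B; A=[apple,hinge] B=[-] C=[bolt,iron,plank,tube]
Tick 5: prefer A, take apple from A; A=[hinge] B=[-] C=[bolt,iron,plank,tube,apple]
Tick 6: prefer B, take hinge from A; A=[-] B=[-] C=[bolt,iron,plank,tube,apple,hinge]

Answer: 6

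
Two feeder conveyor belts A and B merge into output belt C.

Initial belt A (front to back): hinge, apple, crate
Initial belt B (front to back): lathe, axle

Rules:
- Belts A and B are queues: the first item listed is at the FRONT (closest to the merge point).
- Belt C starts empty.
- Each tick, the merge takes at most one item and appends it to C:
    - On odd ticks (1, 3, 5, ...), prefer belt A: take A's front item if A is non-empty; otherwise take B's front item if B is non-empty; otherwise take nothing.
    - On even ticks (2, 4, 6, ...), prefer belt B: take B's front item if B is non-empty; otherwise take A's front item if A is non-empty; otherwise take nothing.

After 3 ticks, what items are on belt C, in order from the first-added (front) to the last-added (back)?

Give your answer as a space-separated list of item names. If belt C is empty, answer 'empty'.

Answer: hinge lathe apple

Derivation:
Tick 1: prefer A, take hinge from A; A=[apple,crate] B=[lathe,axle] C=[hinge]
Tick 2: prefer B, take lathe from B; A=[apple,crate] B=[axle] C=[hinge,lathe]
Tick 3: prefer A, take apple from A; A=[crate] B=[axle] C=[hinge,lathe,apple]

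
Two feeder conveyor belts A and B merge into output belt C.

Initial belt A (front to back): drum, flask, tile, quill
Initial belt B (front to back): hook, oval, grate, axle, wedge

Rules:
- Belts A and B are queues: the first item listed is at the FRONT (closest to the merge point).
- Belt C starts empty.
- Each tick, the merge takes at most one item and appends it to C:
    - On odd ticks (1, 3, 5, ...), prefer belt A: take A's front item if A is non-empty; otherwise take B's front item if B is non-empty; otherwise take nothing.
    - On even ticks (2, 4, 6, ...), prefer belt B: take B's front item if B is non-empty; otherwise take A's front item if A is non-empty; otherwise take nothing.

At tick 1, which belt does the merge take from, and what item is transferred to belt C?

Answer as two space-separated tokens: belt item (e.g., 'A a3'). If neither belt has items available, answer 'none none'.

Tick 1: prefer A, take drum from A; A=[flask,tile,quill] B=[hook,oval,grate,axle,wedge] C=[drum]

Answer: A drum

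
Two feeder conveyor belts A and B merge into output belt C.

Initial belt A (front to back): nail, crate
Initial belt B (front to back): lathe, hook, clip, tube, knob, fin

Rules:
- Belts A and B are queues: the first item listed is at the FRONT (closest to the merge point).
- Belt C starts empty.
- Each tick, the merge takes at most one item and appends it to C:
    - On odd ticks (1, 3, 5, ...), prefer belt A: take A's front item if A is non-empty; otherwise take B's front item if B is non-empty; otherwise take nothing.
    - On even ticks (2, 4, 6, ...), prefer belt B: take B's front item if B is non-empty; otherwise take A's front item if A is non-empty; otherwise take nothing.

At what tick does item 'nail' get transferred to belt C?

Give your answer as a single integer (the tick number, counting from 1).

Answer: 1

Derivation:
Tick 1: prefer A, take nail from A; A=[crate] B=[lathe,hook,clip,tube,knob,fin] C=[nail]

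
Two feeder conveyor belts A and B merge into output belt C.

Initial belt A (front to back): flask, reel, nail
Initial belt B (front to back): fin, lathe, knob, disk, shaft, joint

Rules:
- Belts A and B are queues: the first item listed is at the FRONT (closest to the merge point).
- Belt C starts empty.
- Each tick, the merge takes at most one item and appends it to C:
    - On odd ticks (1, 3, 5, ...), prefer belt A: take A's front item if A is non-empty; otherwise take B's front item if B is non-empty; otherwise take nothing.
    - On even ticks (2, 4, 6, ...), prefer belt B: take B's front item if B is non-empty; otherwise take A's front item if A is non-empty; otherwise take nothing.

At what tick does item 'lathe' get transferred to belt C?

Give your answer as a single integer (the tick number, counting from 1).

Tick 1: prefer A, take flask from A; A=[reel,nail] B=[fin,lathe,knob,disk,shaft,joint] C=[flask]
Tick 2: prefer B, take fin from B; A=[reel,nail] B=[lathe,knob,disk,shaft,joint] C=[flask,fin]
Tick 3: prefer A, take reel from A; A=[nail] B=[lathe,knob,disk,shaft,joint] C=[flask,fin,reel]
Tick 4: prefer B, take lathe from B; A=[nail] B=[knob,disk,shaft,joint] C=[flask,fin,reel,lathe]

Answer: 4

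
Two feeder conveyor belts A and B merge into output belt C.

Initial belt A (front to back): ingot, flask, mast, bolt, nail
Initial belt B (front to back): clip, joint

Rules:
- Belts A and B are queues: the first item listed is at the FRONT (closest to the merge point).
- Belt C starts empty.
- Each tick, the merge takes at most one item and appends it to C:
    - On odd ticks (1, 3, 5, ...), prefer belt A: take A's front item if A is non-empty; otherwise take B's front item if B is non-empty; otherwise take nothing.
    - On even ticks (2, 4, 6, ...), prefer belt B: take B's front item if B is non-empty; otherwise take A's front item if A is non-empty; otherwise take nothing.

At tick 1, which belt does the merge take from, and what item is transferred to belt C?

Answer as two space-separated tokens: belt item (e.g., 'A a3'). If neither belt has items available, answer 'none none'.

Answer: A ingot

Derivation:
Tick 1: prefer A, take ingot from A; A=[flask,mast,bolt,nail] B=[clip,joint] C=[ingot]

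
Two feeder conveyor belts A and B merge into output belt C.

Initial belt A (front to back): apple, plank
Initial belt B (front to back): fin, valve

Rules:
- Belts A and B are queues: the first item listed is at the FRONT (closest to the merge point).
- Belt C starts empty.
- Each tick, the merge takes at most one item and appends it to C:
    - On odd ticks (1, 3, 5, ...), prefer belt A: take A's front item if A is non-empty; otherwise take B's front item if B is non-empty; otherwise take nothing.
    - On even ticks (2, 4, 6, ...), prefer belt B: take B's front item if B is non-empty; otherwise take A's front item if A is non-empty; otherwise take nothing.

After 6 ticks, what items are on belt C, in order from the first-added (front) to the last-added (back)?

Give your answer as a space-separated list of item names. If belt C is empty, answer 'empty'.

Tick 1: prefer A, take apple from A; A=[plank] B=[fin,valve] C=[apple]
Tick 2: prefer B, take fin from B; A=[plank] B=[valve] C=[apple,fin]
Tick 3: prefer A, take plank from A; A=[-] B=[valve] C=[apple,fin,plank]
Tick 4: prefer B, take valve from B; A=[-] B=[-] C=[apple,fin,plank,valve]
Tick 5: prefer A, both empty, nothing taken; A=[-] B=[-] C=[apple,fin,plank,valve]
Tick 6: prefer B, both empty, nothing taken; A=[-] B=[-] C=[apple,fin,plank,valve]

Answer: apple fin plank valve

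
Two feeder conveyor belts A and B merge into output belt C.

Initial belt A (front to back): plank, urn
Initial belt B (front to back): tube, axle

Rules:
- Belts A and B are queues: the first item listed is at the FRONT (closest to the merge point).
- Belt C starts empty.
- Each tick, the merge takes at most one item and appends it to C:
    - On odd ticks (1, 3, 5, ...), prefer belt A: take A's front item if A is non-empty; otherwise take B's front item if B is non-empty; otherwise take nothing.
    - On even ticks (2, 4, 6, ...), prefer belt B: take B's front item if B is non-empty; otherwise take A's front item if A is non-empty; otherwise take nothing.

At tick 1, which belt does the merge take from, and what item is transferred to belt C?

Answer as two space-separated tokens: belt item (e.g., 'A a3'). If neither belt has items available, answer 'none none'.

Tick 1: prefer A, take plank from A; A=[urn] B=[tube,axle] C=[plank]

Answer: A plank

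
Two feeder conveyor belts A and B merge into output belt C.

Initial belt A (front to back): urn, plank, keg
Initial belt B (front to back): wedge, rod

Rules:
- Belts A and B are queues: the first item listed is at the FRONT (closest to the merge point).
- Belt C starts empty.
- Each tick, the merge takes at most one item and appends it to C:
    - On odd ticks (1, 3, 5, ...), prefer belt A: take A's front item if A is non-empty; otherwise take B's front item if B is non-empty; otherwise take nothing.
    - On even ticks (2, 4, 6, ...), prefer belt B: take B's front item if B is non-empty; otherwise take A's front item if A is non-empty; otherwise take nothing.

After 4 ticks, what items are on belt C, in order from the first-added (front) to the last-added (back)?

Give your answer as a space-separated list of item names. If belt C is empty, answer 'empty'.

Answer: urn wedge plank rod

Derivation:
Tick 1: prefer A, take urn from A; A=[plank,keg] B=[wedge,rod] C=[urn]
Tick 2: prefer B, take wedge from B; A=[plank,keg] B=[rod] C=[urn,wedge]
Tick 3: prefer A, take plank from A; A=[keg] B=[rod] C=[urn,wedge,plank]
Tick 4: prefer B, take rod from B; A=[keg] B=[-] C=[urn,wedge,plank,rod]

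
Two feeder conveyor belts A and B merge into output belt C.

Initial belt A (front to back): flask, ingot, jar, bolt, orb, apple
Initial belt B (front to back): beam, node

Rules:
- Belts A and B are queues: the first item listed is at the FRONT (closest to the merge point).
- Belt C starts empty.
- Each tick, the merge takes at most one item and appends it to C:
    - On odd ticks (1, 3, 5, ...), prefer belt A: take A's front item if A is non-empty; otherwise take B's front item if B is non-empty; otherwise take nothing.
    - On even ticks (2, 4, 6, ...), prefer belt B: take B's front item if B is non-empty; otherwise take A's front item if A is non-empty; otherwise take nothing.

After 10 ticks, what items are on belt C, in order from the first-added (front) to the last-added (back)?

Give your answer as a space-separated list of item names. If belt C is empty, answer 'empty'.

Answer: flask beam ingot node jar bolt orb apple

Derivation:
Tick 1: prefer A, take flask from A; A=[ingot,jar,bolt,orb,apple] B=[beam,node] C=[flask]
Tick 2: prefer B, take beam from B; A=[ingot,jar,bolt,orb,apple] B=[node] C=[flask,beam]
Tick 3: prefer A, take ingot from A; A=[jar,bolt,orb,apple] B=[node] C=[flask,beam,ingot]
Tick 4: prefer B, take node from B; A=[jar,bolt,orb,apple] B=[-] C=[flask,beam,ingot,node]
Tick 5: prefer A, take jar from A; A=[bolt,orb,apple] B=[-] C=[flask,beam,ingot,node,jar]
Tick 6: prefer B, take bolt from A; A=[orb,apple] B=[-] C=[flask,beam,ingot,node,jar,bolt]
Tick 7: prefer A, take orb from A; A=[apple] B=[-] C=[flask,beam,ingot,node,jar,bolt,orb]
Tick 8: prefer B, take apple from A; A=[-] B=[-] C=[flask,beam,ingot,node,jar,bolt,orb,apple]
Tick 9: prefer A, both empty, nothing taken; A=[-] B=[-] C=[flask,beam,ingot,node,jar,bolt,orb,apple]
Tick 10: prefer B, both empty, nothing taken; A=[-] B=[-] C=[flask,beam,ingot,node,jar,bolt,orb,apple]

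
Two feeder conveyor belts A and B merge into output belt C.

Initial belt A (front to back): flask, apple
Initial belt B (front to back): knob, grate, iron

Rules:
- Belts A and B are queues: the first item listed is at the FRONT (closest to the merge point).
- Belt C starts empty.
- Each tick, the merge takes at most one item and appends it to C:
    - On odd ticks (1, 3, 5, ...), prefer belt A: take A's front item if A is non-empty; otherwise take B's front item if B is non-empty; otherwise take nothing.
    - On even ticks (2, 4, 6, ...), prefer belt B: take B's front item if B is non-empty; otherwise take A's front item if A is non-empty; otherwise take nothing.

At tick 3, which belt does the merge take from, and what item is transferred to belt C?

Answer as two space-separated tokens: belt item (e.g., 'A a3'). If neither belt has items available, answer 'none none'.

Tick 1: prefer A, take flask from A; A=[apple] B=[knob,grate,iron] C=[flask]
Tick 2: prefer B, take knob from B; A=[apple] B=[grate,iron] C=[flask,knob]
Tick 3: prefer A, take apple from A; A=[-] B=[grate,iron] C=[flask,knob,apple]

Answer: A apple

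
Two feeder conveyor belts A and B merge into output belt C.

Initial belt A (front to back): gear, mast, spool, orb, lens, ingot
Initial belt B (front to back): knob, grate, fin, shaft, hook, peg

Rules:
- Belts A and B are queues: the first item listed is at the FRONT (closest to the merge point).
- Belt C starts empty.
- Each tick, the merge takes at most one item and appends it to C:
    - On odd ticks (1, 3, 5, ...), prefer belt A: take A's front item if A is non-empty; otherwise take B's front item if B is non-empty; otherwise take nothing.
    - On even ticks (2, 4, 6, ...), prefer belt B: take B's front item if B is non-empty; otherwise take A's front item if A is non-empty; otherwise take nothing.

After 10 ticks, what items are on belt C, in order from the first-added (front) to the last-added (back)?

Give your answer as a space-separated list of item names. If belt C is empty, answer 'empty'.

Answer: gear knob mast grate spool fin orb shaft lens hook

Derivation:
Tick 1: prefer A, take gear from A; A=[mast,spool,orb,lens,ingot] B=[knob,grate,fin,shaft,hook,peg] C=[gear]
Tick 2: prefer B, take knob from B; A=[mast,spool,orb,lens,ingot] B=[grate,fin,shaft,hook,peg] C=[gear,knob]
Tick 3: prefer A, take mast from A; A=[spool,orb,lens,ingot] B=[grate,fin,shaft,hook,peg] C=[gear,knob,mast]
Tick 4: prefer B, take grate from B; A=[spool,orb,lens,ingot] B=[fin,shaft,hook,peg] C=[gear,knob,mast,grate]
Tick 5: prefer A, take spool from A; A=[orb,lens,ingot] B=[fin,shaft,hook,peg] C=[gear,knob,mast,grate,spool]
Tick 6: prefer B, take fin from B; A=[orb,lens,ingot] B=[shaft,hook,peg] C=[gear,knob,mast,grate,spool,fin]
Tick 7: prefer A, take orb from A; A=[lens,ingot] B=[shaft,hook,peg] C=[gear,knob,mast,grate,spool,fin,orb]
Tick 8: prefer B, take shaft from B; A=[lens,ingot] B=[hook,peg] C=[gear,knob,mast,grate,spool,fin,orb,shaft]
Tick 9: prefer A, take lens from A; A=[ingot] B=[hook,peg] C=[gear,knob,mast,grate,spool,fin,orb,shaft,lens]
Tick 10: prefer B, take hook from B; A=[ingot] B=[peg] C=[gear,knob,mast,grate,spool,fin,orb,shaft,lens,hook]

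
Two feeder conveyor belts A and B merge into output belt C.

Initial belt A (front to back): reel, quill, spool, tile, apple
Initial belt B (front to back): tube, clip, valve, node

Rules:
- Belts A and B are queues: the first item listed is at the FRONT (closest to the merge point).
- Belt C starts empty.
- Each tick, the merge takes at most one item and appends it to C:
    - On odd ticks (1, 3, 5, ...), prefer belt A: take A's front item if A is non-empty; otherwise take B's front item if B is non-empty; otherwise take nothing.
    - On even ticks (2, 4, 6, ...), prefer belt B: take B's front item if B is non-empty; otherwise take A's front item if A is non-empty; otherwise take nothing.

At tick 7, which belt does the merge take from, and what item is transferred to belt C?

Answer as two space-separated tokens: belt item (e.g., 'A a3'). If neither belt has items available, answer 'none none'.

Tick 1: prefer A, take reel from A; A=[quill,spool,tile,apple] B=[tube,clip,valve,node] C=[reel]
Tick 2: prefer B, take tube from B; A=[quill,spool,tile,apple] B=[clip,valve,node] C=[reel,tube]
Tick 3: prefer A, take quill from A; A=[spool,tile,apple] B=[clip,valve,node] C=[reel,tube,quill]
Tick 4: prefer B, take clip from B; A=[spool,tile,apple] B=[valve,node] C=[reel,tube,quill,clip]
Tick 5: prefer A, take spool from A; A=[tile,apple] B=[valve,node] C=[reel,tube,quill,clip,spool]
Tick 6: prefer B, take valve from B; A=[tile,apple] B=[node] C=[reel,tube,quill,clip,spool,valve]
Tick 7: prefer A, take tile from A; A=[apple] B=[node] C=[reel,tube,quill,clip,spool,valve,tile]

Answer: A tile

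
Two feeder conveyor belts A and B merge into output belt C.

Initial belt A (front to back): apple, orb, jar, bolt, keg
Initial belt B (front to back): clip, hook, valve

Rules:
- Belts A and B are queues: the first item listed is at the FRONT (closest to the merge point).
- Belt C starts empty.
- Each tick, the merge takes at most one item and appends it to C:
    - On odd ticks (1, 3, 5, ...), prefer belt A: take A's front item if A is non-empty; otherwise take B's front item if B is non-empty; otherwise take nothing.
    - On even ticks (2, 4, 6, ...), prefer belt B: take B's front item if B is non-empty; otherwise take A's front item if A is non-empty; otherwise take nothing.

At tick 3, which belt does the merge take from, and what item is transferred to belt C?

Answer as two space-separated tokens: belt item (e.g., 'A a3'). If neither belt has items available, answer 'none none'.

Answer: A orb

Derivation:
Tick 1: prefer A, take apple from A; A=[orb,jar,bolt,keg] B=[clip,hook,valve] C=[apple]
Tick 2: prefer B, take clip from B; A=[orb,jar,bolt,keg] B=[hook,valve] C=[apple,clip]
Tick 3: prefer A, take orb from A; A=[jar,bolt,keg] B=[hook,valve] C=[apple,clip,orb]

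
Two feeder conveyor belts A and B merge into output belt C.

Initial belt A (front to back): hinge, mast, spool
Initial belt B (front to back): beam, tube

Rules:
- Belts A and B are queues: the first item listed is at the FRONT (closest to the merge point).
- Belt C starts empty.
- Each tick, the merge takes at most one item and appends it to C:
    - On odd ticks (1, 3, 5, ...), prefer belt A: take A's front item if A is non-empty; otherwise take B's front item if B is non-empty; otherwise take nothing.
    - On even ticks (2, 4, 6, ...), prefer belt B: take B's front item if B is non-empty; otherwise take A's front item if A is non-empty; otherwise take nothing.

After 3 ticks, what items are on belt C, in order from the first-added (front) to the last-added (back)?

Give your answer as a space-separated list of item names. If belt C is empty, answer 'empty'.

Tick 1: prefer A, take hinge from A; A=[mast,spool] B=[beam,tube] C=[hinge]
Tick 2: prefer B, take beam from B; A=[mast,spool] B=[tube] C=[hinge,beam]
Tick 3: prefer A, take mast from A; A=[spool] B=[tube] C=[hinge,beam,mast]

Answer: hinge beam mast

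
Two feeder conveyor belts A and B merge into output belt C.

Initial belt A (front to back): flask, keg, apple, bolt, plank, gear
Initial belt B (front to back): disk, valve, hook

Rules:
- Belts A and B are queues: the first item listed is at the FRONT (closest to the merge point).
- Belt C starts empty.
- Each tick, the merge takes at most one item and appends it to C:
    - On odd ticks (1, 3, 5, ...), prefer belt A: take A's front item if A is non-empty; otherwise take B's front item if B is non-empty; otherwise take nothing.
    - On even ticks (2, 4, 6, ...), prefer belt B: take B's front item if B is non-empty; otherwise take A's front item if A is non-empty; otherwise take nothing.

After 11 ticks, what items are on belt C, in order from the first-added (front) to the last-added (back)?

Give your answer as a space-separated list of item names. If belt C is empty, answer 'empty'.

Tick 1: prefer A, take flask from A; A=[keg,apple,bolt,plank,gear] B=[disk,valve,hook] C=[flask]
Tick 2: prefer B, take disk from B; A=[keg,apple,bolt,plank,gear] B=[valve,hook] C=[flask,disk]
Tick 3: prefer A, take keg from A; A=[apple,bolt,plank,gear] B=[valve,hook] C=[flask,disk,keg]
Tick 4: prefer B, take valve from B; A=[apple,bolt,plank,gear] B=[hook] C=[flask,disk,keg,valve]
Tick 5: prefer A, take apple from A; A=[bolt,plank,gear] B=[hook] C=[flask,disk,keg,valve,apple]
Tick 6: prefer B, take hook from B; A=[bolt,plank,gear] B=[-] C=[flask,disk,keg,valve,apple,hook]
Tick 7: prefer A, take bolt from A; A=[plank,gear] B=[-] C=[flask,disk,keg,valve,apple,hook,bolt]
Tick 8: prefer B, take plank from A; A=[gear] B=[-] C=[flask,disk,keg,valve,apple,hook,bolt,plank]
Tick 9: prefer A, take gear from A; A=[-] B=[-] C=[flask,disk,keg,valve,apple,hook,bolt,plank,gear]
Tick 10: prefer B, both empty, nothing taken; A=[-] B=[-] C=[flask,disk,keg,valve,apple,hook,bolt,plank,gear]
Tick 11: prefer A, both empty, nothing taken; A=[-] B=[-] C=[flask,disk,keg,valve,apple,hook,bolt,plank,gear]

Answer: flask disk keg valve apple hook bolt plank gear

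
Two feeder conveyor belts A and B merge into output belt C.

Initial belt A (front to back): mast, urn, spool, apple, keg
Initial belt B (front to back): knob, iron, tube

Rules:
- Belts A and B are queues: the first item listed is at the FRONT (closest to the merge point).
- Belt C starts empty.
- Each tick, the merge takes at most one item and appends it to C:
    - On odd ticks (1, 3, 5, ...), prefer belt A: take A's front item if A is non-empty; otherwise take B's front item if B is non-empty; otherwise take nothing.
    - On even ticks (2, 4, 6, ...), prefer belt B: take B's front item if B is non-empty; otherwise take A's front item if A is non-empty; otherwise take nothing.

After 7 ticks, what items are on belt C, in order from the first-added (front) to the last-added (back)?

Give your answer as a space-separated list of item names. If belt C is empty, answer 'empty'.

Answer: mast knob urn iron spool tube apple

Derivation:
Tick 1: prefer A, take mast from A; A=[urn,spool,apple,keg] B=[knob,iron,tube] C=[mast]
Tick 2: prefer B, take knob from B; A=[urn,spool,apple,keg] B=[iron,tube] C=[mast,knob]
Tick 3: prefer A, take urn from A; A=[spool,apple,keg] B=[iron,tube] C=[mast,knob,urn]
Tick 4: prefer B, take iron from B; A=[spool,apple,keg] B=[tube] C=[mast,knob,urn,iron]
Tick 5: prefer A, take spool from A; A=[apple,keg] B=[tube] C=[mast,knob,urn,iron,spool]
Tick 6: prefer B, take tube from B; A=[apple,keg] B=[-] C=[mast,knob,urn,iron,spool,tube]
Tick 7: prefer A, take apple from A; A=[keg] B=[-] C=[mast,knob,urn,iron,spool,tube,apple]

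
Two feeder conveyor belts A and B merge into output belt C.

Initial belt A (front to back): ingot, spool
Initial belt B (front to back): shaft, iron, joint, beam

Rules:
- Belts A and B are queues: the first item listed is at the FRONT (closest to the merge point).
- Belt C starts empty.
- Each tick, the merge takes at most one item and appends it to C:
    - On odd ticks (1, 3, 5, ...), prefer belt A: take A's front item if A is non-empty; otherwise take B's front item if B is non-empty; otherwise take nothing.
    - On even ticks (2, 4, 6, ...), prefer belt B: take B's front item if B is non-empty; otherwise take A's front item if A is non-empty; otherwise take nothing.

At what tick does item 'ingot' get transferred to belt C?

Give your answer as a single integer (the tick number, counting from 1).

Tick 1: prefer A, take ingot from A; A=[spool] B=[shaft,iron,joint,beam] C=[ingot]

Answer: 1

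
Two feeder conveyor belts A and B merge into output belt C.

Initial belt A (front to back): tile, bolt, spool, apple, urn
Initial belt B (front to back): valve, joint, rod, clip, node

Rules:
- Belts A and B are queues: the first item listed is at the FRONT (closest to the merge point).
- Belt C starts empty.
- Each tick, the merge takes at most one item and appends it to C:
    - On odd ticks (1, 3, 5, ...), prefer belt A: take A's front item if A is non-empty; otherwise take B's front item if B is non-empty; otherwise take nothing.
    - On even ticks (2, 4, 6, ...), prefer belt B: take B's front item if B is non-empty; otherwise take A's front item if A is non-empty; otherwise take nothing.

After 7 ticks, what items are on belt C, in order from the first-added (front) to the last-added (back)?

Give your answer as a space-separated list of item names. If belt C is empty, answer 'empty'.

Answer: tile valve bolt joint spool rod apple

Derivation:
Tick 1: prefer A, take tile from A; A=[bolt,spool,apple,urn] B=[valve,joint,rod,clip,node] C=[tile]
Tick 2: prefer B, take valve from B; A=[bolt,spool,apple,urn] B=[joint,rod,clip,node] C=[tile,valve]
Tick 3: prefer A, take bolt from A; A=[spool,apple,urn] B=[joint,rod,clip,node] C=[tile,valve,bolt]
Tick 4: prefer B, take joint from B; A=[spool,apple,urn] B=[rod,clip,node] C=[tile,valve,bolt,joint]
Tick 5: prefer A, take spool from A; A=[apple,urn] B=[rod,clip,node] C=[tile,valve,bolt,joint,spool]
Tick 6: prefer B, take rod from B; A=[apple,urn] B=[clip,node] C=[tile,valve,bolt,joint,spool,rod]
Tick 7: prefer A, take apple from A; A=[urn] B=[clip,node] C=[tile,valve,bolt,joint,spool,rod,apple]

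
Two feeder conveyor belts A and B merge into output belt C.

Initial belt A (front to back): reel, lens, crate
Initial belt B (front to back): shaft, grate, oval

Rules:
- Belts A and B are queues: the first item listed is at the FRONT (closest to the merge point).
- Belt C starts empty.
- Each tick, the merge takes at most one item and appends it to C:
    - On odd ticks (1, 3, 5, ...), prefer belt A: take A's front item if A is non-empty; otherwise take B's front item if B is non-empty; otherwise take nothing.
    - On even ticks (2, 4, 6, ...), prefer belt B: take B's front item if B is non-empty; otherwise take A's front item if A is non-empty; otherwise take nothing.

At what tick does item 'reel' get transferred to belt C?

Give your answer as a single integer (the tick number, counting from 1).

Answer: 1

Derivation:
Tick 1: prefer A, take reel from A; A=[lens,crate] B=[shaft,grate,oval] C=[reel]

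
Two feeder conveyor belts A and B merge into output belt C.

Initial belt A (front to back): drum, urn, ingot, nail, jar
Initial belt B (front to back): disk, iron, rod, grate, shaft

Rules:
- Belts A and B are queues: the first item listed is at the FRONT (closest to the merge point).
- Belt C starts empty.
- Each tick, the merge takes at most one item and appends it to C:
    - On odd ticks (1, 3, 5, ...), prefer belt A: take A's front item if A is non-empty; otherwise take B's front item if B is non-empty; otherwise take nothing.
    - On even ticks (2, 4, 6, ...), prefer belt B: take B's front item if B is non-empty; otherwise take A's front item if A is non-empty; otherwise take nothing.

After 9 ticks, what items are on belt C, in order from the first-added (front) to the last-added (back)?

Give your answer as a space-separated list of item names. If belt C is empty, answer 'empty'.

Answer: drum disk urn iron ingot rod nail grate jar

Derivation:
Tick 1: prefer A, take drum from A; A=[urn,ingot,nail,jar] B=[disk,iron,rod,grate,shaft] C=[drum]
Tick 2: prefer B, take disk from B; A=[urn,ingot,nail,jar] B=[iron,rod,grate,shaft] C=[drum,disk]
Tick 3: prefer A, take urn from A; A=[ingot,nail,jar] B=[iron,rod,grate,shaft] C=[drum,disk,urn]
Tick 4: prefer B, take iron from B; A=[ingot,nail,jar] B=[rod,grate,shaft] C=[drum,disk,urn,iron]
Tick 5: prefer A, take ingot from A; A=[nail,jar] B=[rod,grate,shaft] C=[drum,disk,urn,iron,ingot]
Tick 6: prefer B, take rod from B; A=[nail,jar] B=[grate,shaft] C=[drum,disk,urn,iron,ingot,rod]
Tick 7: prefer A, take nail from A; A=[jar] B=[grate,shaft] C=[drum,disk,urn,iron,ingot,rod,nail]
Tick 8: prefer B, take grate from B; A=[jar] B=[shaft] C=[drum,disk,urn,iron,ingot,rod,nail,grate]
Tick 9: prefer A, take jar from A; A=[-] B=[shaft] C=[drum,disk,urn,iron,ingot,rod,nail,grate,jar]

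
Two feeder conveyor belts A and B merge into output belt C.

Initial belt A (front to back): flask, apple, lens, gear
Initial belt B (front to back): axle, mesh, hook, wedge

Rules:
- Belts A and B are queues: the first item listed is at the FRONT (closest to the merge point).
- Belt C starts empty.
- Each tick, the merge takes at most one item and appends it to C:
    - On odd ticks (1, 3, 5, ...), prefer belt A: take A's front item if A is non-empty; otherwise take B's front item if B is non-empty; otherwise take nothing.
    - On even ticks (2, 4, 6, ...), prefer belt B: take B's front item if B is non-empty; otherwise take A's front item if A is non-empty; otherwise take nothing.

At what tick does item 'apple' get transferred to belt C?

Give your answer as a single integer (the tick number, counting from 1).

Tick 1: prefer A, take flask from A; A=[apple,lens,gear] B=[axle,mesh,hook,wedge] C=[flask]
Tick 2: prefer B, take axle from B; A=[apple,lens,gear] B=[mesh,hook,wedge] C=[flask,axle]
Tick 3: prefer A, take apple from A; A=[lens,gear] B=[mesh,hook,wedge] C=[flask,axle,apple]

Answer: 3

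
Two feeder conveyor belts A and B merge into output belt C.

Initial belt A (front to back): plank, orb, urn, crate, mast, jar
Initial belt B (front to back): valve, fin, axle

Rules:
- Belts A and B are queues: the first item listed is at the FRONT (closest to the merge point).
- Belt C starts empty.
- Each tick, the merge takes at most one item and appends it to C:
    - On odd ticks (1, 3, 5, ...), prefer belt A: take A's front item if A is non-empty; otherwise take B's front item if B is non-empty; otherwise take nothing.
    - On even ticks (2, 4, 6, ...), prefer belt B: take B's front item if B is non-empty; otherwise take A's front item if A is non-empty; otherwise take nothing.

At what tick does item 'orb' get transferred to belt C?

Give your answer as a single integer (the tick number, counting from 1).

Answer: 3

Derivation:
Tick 1: prefer A, take plank from A; A=[orb,urn,crate,mast,jar] B=[valve,fin,axle] C=[plank]
Tick 2: prefer B, take valve from B; A=[orb,urn,crate,mast,jar] B=[fin,axle] C=[plank,valve]
Tick 3: prefer A, take orb from A; A=[urn,crate,mast,jar] B=[fin,axle] C=[plank,valve,orb]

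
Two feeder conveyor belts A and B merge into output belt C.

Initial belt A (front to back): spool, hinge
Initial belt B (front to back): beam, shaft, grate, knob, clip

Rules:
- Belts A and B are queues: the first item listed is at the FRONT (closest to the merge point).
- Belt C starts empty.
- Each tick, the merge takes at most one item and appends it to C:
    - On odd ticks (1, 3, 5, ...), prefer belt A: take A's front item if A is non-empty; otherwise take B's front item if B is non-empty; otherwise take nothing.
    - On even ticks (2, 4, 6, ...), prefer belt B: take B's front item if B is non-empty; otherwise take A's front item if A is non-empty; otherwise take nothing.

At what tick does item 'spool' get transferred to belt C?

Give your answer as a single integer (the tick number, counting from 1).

Answer: 1

Derivation:
Tick 1: prefer A, take spool from A; A=[hinge] B=[beam,shaft,grate,knob,clip] C=[spool]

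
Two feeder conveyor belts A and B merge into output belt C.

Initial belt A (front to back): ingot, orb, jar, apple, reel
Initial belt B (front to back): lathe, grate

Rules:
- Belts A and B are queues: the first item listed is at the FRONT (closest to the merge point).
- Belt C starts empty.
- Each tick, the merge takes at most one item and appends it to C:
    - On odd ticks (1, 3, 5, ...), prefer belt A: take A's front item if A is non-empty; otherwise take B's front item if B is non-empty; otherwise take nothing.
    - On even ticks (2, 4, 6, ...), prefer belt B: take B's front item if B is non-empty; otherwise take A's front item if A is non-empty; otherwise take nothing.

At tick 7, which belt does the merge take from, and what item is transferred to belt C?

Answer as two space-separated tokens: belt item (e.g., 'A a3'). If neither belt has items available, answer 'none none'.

Answer: A reel

Derivation:
Tick 1: prefer A, take ingot from A; A=[orb,jar,apple,reel] B=[lathe,grate] C=[ingot]
Tick 2: prefer B, take lathe from B; A=[orb,jar,apple,reel] B=[grate] C=[ingot,lathe]
Tick 3: prefer A, take orb from A; A=[jar,apple,reel] B=[grate] C=[ingot,lathe,orb]
Tick 4: prefer B, take grate from B; A=[jar,apple,reel] B=[-] C=[ingot,lathe,orb,grate]
Tick 5: prefer A, take jar from A; A=[apple,reel] B=[-] C=[ingot,lathe,orb,grate,jar]
Tick 6: prefer B, take apple from A; A=[reel] B=[-] C=[ingot,lathe,orb,grate,jar,apple]
Tick 7: prefer A, take reel from A; A=[-] B=[-] C=[ingot,lathe,orb,grate,jar,apple,reel]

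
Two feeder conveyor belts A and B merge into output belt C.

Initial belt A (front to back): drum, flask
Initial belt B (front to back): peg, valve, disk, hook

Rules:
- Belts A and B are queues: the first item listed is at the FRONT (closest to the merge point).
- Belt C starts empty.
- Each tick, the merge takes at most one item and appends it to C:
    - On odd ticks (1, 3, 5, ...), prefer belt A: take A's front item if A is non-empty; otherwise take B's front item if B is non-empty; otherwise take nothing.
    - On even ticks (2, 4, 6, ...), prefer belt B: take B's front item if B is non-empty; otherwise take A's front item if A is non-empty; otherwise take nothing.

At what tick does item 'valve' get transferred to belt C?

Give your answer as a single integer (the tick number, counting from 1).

Answer: 4

Derivation:
Tick 1: prefer A, take drum from A; A=[flask] B=[peg,valve,disk,hook] C=[drum]
Tick 2: prefer B, take peg from B; A=[flask] B=[valve,disk,hook] C=[drum,peg]
Tick 3: prefer A, take flask from A; A=[-] B=[valve,disk,hook] C=[drum,peg,flask]
Tick 4: prefer B, take valve from B; A=[-] B=[disk,hook] C=[drum,peg,flask,valve]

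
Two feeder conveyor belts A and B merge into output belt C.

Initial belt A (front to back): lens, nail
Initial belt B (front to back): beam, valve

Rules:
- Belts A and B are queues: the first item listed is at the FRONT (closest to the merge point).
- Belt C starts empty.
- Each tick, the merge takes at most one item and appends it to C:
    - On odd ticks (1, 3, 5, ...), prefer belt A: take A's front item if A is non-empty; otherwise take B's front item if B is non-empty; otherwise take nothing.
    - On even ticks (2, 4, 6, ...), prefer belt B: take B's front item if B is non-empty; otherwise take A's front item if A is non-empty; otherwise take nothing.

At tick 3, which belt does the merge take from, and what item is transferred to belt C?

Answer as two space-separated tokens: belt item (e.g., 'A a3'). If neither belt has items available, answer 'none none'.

Answer: A nail

Derivation:
Tick 1: prefer A, take lens from A; A=[nail] B=[beam,valve] C=[lens]
Tick 2: prefer B, take beam from B; A=[nail] B=[valve] C=[lens,beam]
Tick 3: prefer A, take nail from A; A=[-] B=[valve] C=[lens,beam,nail]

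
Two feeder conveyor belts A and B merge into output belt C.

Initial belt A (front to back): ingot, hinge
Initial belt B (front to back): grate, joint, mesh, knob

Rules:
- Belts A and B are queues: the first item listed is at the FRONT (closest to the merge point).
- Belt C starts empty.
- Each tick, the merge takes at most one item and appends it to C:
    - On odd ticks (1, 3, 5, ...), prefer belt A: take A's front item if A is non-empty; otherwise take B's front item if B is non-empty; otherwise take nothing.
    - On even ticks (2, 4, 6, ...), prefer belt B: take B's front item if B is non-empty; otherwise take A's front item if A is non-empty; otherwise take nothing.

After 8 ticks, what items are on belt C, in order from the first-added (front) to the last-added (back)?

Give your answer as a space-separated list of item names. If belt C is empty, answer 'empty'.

Answer: ingot grate hinge joint mesh knob

Derivation:
Tick 1: prefer A, take ingot from A; A=[hinge] B=[grate,joint,mesh,knob] C=[ingot]
Tick 2: prefer B, take grate from B; A=[hinge] B=[joint,mesh,knob] C=[ingot,grate]
Tick 3: prefer A, take hinge from A; A=[-] B=[joint,mesh,knob] C=[ingot,grate,hinge]
Tick 4: prefer B, take joint from B; A=[-] B=[mesh,knob] C=[ingot,grate,hinge,joint]
Tick 5: prefer A, take mesh from B; A=[-] B=[knob] C=[ingot,grate,hinge,joint,mesh]
Tick 6: prefer B, take knob from B; A=[-] B=[-] C=[ingot,grate,hinge,joint,mesh,knob]
Tick 7: prefer A, both empty, nothing taken; A=[-] B=[-] C=[ingot,grate,hinge,joint,mesh,knob]
Tick 8: prefer B, both empty, nothing taken; A=[-] B=[-] C=[ingot,grate,hinge,joint,mesh,knob]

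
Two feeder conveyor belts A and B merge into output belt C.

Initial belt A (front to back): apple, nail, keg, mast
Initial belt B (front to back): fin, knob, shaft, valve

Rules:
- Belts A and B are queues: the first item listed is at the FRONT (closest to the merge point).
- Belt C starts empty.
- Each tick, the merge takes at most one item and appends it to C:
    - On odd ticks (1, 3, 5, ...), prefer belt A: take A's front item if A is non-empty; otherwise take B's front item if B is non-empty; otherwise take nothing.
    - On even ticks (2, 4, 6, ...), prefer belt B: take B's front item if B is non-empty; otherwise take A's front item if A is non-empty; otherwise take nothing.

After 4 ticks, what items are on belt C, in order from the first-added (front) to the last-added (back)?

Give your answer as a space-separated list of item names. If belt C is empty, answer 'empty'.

Tick 1: prefer A, take apple from A; A=[nail,keg,mast] B=[fin,knob,shaft,valve] C=[apple]
Tick 2: prefer B, take fin from B; A=[nail,keg,mast] B=[knob,shaft,valve] C=[apple,fin]
Tick 3: prefer A, take nail from A; A=[keg,mast] B=[knob,shaft,valve] C=[apple,fin,nail]
Tick 4: prefer B, take knob from B; A=[keg,mast] B=[shaft,valve] C=[apple,fin,nail,knob]

Answer: apple fin nail knob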